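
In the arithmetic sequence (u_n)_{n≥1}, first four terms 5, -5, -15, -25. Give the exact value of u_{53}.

Common difference d = -10.
u_n = 5 + (n - 1)·(-10).
u_{53} = 5 + 52·(-10) = -515.

-515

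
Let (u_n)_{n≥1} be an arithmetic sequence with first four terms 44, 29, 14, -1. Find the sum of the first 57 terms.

-21432

Common difference d = -15.
u_n = 44 + (n - 1)·(-15).
u_{57} = -796; S = 57·(44 + (-796))/2 = -21432.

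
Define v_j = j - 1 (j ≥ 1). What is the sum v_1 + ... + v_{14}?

91

Over j = 1..14: Σj = 105.
Total = (1)·105 + (-1)·14 = 91.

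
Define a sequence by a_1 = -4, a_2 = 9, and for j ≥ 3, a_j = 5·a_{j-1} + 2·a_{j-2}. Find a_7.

Applying the relation repeatedly:
a_3 = 37;  a_4 = 203;  a_5 = 1089;  a_6 = 5851;  a_7 = 31433.

31433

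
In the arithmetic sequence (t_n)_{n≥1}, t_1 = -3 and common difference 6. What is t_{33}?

189

t_n = -3 + (n - 1)·6.
t_{33} = -3 + 32·6 = 189.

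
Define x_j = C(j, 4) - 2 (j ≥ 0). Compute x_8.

C(8, 4) = 70, so x_8 = 68.

68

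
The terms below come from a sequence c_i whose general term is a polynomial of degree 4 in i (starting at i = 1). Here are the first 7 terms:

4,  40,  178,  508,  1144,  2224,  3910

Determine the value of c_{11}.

20794

1st diffs: 36, 138, 330, 636, 1080, 1686.
2nd diffs: 102, 192, 306, 444, 606.
3rd diffs: 90, 114, 138, 162.
4th diffs: 24, 24, 24 (constant).
Newton forward-difference form: c_i = 4 + 36·C(i-1,1) + 102·C(i-1,2) + 90·C(i-1,3) + 24·C(i-1,4).
At i = 11: i-1 = 10, so c_{11} = 4 + 360 + 4590 + 10800 + 5040 = 20794.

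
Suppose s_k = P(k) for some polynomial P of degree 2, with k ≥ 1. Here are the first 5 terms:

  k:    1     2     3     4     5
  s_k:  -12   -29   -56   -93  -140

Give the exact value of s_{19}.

1st diffs: -17, -27, -37, -47.
2nd diffs: -10, -10, -10 (constant).
Newton forward-difference form: s_k = -12 + (-17)·C(k-1,1) + (-10)·C(k-1,2).
At k = 19: k-1 = 18, so s_{19} = -12 - 306 - 1530 = -1848.

-1848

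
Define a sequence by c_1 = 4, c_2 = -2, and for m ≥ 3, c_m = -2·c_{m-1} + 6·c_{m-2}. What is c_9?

Applying the relation repeatedly:
c_3 = 28;  c_4 = -68;  c_5 = 304;  c_6 = -1016;  c_7 = 3856;  c_8 = -13808;  c_9 = 50752.

50752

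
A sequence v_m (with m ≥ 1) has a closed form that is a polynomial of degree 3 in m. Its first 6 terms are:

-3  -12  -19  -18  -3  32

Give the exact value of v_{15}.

2237

1st diffs: -9, -7, 1, 15, 35.
2nd diffs: 2, 8, 14, 20.
3rd diffs: 6, 6, 6 (constant).
Newton forward-difference form: v_m = -3 + (-9)·C(m-1,1) + 2·C(m-1,2) + 6·C(m-1,3).
At m = 15: m-1 = 14, so v_{15} = -3 - 126 + 182 + 2184 = 2237.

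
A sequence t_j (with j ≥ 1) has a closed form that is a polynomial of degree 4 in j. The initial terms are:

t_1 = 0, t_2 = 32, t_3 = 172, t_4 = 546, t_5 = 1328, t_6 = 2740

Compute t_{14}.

79196

1st diffs: 32, 140, 374, 782, 1412.
2nd diffs: 108, 234, 408, 630.
3rd diffs: 126, 174, 222.
4th diffs: 48, 48 (constant).
Newton forward-difference form: t_j = 32·C(j-1,1) + 108·C(j-1,2) + 126·C(j-1,3) + 48·C(j-1,4).
At j = 14: j-1 = 13, so t_{14} = 416 + 8424 + 36036 + 34320 = 79196.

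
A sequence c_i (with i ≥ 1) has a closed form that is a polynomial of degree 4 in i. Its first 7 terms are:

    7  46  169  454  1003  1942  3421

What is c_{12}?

25846

1st diffs: 39, 123, 285, 549, 939, 1479.
2nd diffs: 84, 162, 264, 390, 540.
3rd diffs: 78, 102, 126, 150.
4th diffs: 24, 24, 24 (constant).
Newton forward-difference form: c_i = 7 + 39·C(i-1,1) + 84·C(i-1,2) + 78·C(i-1,3) + 24·C(i-1,4).
At i = 12: i-1 = 11, so c_{12} = 7 + 429 + 4620 + 12870 + 7920 = 25846.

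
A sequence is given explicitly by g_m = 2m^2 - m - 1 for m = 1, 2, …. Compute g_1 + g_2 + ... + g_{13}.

Over m = 1..13: Σm = 91, Σm² = 819.
Total = (2)·819 + (-1)·91 + (-1)·13 = 1534.

1534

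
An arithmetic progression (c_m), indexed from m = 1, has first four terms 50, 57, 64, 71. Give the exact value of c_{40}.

323

Common difference d = 7.
c_m = 50 + (m - 1)·7.
c_{40} = 50 + 39·7 = 323.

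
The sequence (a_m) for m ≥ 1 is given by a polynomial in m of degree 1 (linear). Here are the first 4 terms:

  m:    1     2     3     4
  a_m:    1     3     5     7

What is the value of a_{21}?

41

1st diffs: 2, 2, 2 (constant).
So a_m = 2m - 1.
Evaluating at m = 21 gives a_{21} = 41.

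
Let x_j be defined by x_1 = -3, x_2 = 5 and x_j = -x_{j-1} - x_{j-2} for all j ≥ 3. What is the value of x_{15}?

-2

Step forward from the initial values:
x_3 = -2, x_4 = -3, x_5 = 5, …, x_{12} = -2, x_{13} = -3, x_{14} = 5, x_{15} = -2.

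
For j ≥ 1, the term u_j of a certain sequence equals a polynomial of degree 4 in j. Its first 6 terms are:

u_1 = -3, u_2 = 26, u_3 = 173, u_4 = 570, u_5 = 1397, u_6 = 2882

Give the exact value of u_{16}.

138402

1st diffs: 29, 147, 397, 827, 1485.
2nd diffs: 118, 250, 430, 658.
3rd diffs: 132, 180, 228.
4th diffs: 48, 48 (constant).
So u_j = 2j^4 + 2j^3 - 3j^2 - 6j + 2.
Evaluating at j = 16 gives u_{16} = 138402.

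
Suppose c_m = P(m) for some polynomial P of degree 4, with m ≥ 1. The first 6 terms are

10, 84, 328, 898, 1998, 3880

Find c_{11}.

37200

1st diffs: 74, 244, 570, 1100, 1882.
2nd diffs: 170, 326, 530, 782.
3rd diffs: 156, 204, 252.
4th diffs: 48, 48 (constant).
So c_m = 2m^4 + 6m^3 - m^2 + 5m - 2.
Evaluating at m = 11 gives c_{11} = 37200.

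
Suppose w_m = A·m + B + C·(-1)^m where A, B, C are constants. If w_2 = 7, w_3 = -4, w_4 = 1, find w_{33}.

-94

The three given values yield: 2A + B + C = 7; 3A + B - C = -4; 4A + B + C = 1.
Subtracting the first from the second: A - 2C = -11.
Subtracting the second from the third: A + 2C = 5.
Solving: C = 4, A = -3, then B = 9.
So w_m = -3·m + 9 + 4·(-1)^m; at m=33 this is -94.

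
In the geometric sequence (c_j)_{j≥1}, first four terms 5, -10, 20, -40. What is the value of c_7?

Common ratio r = -2.
c_j = 5·(-2)^(j-1).
c_7 = 5·(-2)^6 = 320.

320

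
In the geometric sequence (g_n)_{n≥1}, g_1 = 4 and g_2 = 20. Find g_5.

Common ratio r = 5.
g_n = 4·5^(n-1).
g_5 = 4·5^4 = 2500.

2500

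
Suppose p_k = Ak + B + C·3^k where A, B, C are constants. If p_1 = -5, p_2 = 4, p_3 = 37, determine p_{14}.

9565888

The three given values yield: A + B + 3C = -5; 2A + B + 9C = 4; 3A + B + 27C = 37.
Subtracting the first from the second: A + 6C = 9.
Subtracting the second from the third: A + 18C = 33.
Solving: C = 2, A = -3, then B = -8.
Hence p_{14} = -3·14 + (-8) + 2·4782969 = 9565888.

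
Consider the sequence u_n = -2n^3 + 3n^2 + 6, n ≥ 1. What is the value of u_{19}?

-12629

u_{19} = -2·19^3 + 3·19^2 + 6 = -12629.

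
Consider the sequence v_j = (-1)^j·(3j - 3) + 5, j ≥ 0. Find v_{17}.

(-1)^17 = -1; 3j - 3 at j=17 is 48; so v_{17} = -43.

-43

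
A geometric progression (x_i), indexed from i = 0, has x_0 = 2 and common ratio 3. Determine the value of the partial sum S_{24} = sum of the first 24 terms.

282429536480

x_i = 2·3^(i-0).
S = 2·(3^24 - 1)/(3 - 1) = 2·(282429536481 - 1)/(2) = 282429536480.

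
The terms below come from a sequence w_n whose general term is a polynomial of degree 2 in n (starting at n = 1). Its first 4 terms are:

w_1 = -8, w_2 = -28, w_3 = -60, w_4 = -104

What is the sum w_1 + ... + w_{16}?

-9248

1st diffs: -20, -32, -44.
2nd diffs: -12, -12 (constant).
Newton forward-difference form: w_n = -8 + (-20)·C(n-1,1) + (-12)·C(n-1,2).
Continuing: …, -160, -228, -308, -400, …, w_{16} = -1568.
Summing n = 1..16 (16 terms) gives -9248.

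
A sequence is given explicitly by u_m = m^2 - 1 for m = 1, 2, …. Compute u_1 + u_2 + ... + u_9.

Over m = 1..9: Σm = 45, Σm² = 285.
Total = (1)·285 + (-1)·9 = 276.

276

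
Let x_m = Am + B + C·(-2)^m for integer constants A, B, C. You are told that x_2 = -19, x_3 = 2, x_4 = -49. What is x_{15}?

Write the equations: 2A + B + 4C = -19; 3A + B - 8C = 2; 4A + B + 16C = -49.
Subtracting the first from the second: A - 12C = 21.
Subtracting the second from the third: A + 24C = -51.
Solving: C = -2, A = -3, then B = -5.
Therefore x_{15} = -45 + (-5) + (-2)·(-32768) = 65486.

65486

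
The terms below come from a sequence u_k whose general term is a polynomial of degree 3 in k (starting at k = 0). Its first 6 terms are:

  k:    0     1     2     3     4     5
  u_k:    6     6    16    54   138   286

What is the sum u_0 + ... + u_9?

5040

1st diffs: 0, 10, 38, 84, 148.
2nd diffs: 10, 28, 46, 64.
3rd diffs: 18, 18, 18 (constant).
Newton forward-difference form: u_k = 6 + 10·C(k,2) + 18·C(k,3).
Continuing: 516, 846, 1294, 1878.
Summing k = 0..9 (10 terms) gives 5040.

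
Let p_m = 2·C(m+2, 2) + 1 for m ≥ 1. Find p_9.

C(11, 2) = 55, so p_9 = 111.

111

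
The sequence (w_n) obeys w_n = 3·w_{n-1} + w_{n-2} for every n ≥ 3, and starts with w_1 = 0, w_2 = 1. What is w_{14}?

Iterate the recurrence:
w_3 = 3, w_4 = 10, w_5 = 33, …, w_{11} = 42837, w_{12} = 141481, w_{13} = 467280, w_{14} = 1543321.

1543321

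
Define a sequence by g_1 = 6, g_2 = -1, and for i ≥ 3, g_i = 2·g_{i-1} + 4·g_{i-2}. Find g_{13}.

1892352

Applying the relation repeatedly:
g_3 = 22;  g_4 = 40;  g_5 = 168;  …;  g_{10} = 55808;  g_{11} = 180736;  g_{12} = 584704;  g_{13} = 1892352.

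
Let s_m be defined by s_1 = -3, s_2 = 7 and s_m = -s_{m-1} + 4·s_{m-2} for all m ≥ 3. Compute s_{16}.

3801247

Iterate the recurrence:
s_3 = -19;  s_4 = 47;  s_5 = -123;  …;  s_{13} = -226203;  s_{14} = 579287;  s_{15} = -1484099;  s_{16} = 3801247.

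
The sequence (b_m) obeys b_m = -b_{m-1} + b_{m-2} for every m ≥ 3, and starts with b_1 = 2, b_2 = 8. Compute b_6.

Applying the relation repeatedly:
b_3 = -6  b_4 = 14  b_5 = -20  b_6 = 34.

34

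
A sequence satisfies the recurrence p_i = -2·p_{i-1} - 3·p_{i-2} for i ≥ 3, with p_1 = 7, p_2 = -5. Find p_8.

-275

Step forward from the initial values:
p_3 = -11, p_4 = 37, p_5 = -41, p_6 = -29, p_7 = 181, p_8 = -275.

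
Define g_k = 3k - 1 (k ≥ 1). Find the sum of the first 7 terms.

77

Over k = 1..7: Σk = 28.
Total = (3)·28 + (-1)·7 = 77.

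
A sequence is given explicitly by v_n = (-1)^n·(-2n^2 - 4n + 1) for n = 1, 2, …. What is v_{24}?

-1247

(-1)^24 = 1; -2n^2 - 4n + 1 at n=24 is -1247; so v_{24} = -1247.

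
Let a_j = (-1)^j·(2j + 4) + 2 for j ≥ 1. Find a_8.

22

(-1)^8 = 1; 2j + 4 at j=8 is 20; so a_8 = 22.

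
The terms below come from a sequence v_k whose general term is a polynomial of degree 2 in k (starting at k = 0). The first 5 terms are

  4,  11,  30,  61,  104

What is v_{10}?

614

1st diffs: 7, 19, 31, 43.
2nd diffs: 12, 12, 12 (constant).
Newton forward-difference form: v_k = 4 + 7·C(k,1) + 12·C(k,2).
At k = 10: k = 10, so v_{10} = 4 + 70 + 540 = 614.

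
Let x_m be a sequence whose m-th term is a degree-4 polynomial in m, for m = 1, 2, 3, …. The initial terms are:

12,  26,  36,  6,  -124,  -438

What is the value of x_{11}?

-9388

1st diffs: 14, 10, -30, -130, -314.
2nd diffs: -4, -40, -100, -184.
3rd diffs: -36, -60, -84.
4th diffs: -24, -24 (constant).
Newton forward-difference form: x_m = 12 + 14·C(m-1,1) + (-4)·C(m-1,2) + (-36)·C(m-1,3) + (-24)·C(m-1,4).
At m = 11: m-1 = 10, so x_{11} = 12 + 140 - 180 - 4320 - 5040 = -9388.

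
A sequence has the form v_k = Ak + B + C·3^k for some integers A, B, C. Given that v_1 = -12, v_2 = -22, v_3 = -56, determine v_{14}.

-9565918

At k = 1, 2, 3: A + B + 3C = -12; 2A + B + 9C = -22; 3A + B + 27C = -56.
Subtracting the first from the second: A + 6C = -10.
Subtracting the second from the third: A + 18C = -34.
Solving: C = -2, A = 2, then B = -8.
Hence v_{14} = 2·14 + (-8) + (-2)·4782969 = -9565918.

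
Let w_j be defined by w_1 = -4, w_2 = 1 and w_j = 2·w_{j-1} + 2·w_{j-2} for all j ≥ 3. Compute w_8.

w_3 = -6;  w_4 = -10;  w_5 = -32;  w_6 = -84;  w_7 = -232;  w_8 = -632.

-632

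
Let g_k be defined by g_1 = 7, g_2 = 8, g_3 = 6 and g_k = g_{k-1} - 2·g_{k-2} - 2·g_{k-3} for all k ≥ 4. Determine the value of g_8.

Step forward from the initial values:
g_4 = -24;  g_5 = -52;  g_6 = -16;  g_7 = 136;  g_8 = 272.

272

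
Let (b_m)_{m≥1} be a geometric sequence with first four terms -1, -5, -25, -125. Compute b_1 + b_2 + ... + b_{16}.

-38146972656

Common ratio r = 5.
b_m = (-1)·5^(m-1).
S = (-1)·(5^16 - 1)/(5 - 1) = (-1)·(152587890625 - 1)/(4) = -38146972656.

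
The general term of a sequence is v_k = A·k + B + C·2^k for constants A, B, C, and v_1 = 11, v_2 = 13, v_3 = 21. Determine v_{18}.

786369

Write the equations: A + B + 2C = 11; 2A + B + 4C = 13; 3A + B + 8C = 21.
Subtracting the first from the second: A + 2C = 2.
Subtracting the second from the third: A + 4C = 8.
Solving: C = 3, A = -4, then B = 9.
So v_k = -4·k + 9 + 3·2^k; at k=18 this is 786369.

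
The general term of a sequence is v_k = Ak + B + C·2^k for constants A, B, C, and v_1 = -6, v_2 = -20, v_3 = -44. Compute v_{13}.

At k = 1, 2, 3: A + B + 2C = -6; 2A + B + 4C = -20; 3A + B + 8C = -44.
Subtracting the first from the second: A + 2C = -14.
Subtracting the second from the third: A + 4C = -24.
Solving: C = -5, A = -4, then B = 8.
Therefore v_{13} = -52 + 8 + (-5)·8192 = -41004.

-41004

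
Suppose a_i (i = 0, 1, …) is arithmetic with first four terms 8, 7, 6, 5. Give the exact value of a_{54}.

Common difference d = -1.
a_i = 8 + (i - 0)·(-1).
a_{54} = 8 + 54·(-1) = -46.

-46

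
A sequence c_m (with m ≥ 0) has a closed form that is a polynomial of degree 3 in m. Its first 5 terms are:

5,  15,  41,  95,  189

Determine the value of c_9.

1679

1st diffs: 10, 26, 54, 94.
2nd diffs: 16, 28, 40.
3rd diffs: 12, 12 (constant).
Newton forward-difference form: c_m = 5 + 10·C(m,1) + 16·C(m,2) + 12·C(m,3).
At m = 9: m = 9, so c_9 = 5 + 90 + 576 + 1008 = 1679.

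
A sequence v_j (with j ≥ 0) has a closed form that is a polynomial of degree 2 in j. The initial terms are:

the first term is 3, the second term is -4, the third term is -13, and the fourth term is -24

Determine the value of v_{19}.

1st diffs: -7, -9, -11.
2nd diffs: -2, -2 (constant).
Newton forward-difference form: v_j = 3 + (-7)·C(j,1) + (-2)·C(j,2).
At j = 19: j = 19, so v_{19} = 3 - 133 - 342 = -472.

-472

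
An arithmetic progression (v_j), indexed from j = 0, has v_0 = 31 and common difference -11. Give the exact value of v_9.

-68

v_j = 31 + (j - 0)·(-11).
v_9 = 31 + 9·(-11) = -68.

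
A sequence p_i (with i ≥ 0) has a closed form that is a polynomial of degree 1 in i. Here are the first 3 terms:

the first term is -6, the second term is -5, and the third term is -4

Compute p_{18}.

12

1st diffs: 1, 1 (constant).
So p_i = i - 6.
Evaluating at i = 18 gives p_{18} = 12.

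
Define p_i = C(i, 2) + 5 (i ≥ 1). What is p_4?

C(4, 2) = 6, so p_4 = 11.

11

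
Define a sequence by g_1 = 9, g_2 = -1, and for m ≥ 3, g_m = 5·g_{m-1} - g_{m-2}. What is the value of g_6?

g_3 = -14;  g_4 = -69;  g_5 = -331;  g_6 = -1586.

-1586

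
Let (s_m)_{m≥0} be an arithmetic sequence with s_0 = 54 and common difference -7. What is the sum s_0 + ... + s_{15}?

s_m = 54 + (m - 0)·(-7).
s_{15} = -51; S = 16·(54 + (-51))/2 = 24.

24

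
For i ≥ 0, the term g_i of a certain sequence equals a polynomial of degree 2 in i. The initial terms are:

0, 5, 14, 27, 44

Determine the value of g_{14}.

1st diffs: 5, 9, 13, 17.
2nd diffs: 4, 4, 4 (constant).
Newton forward-difference form: g_i = 5·C(i,1) + 4·C(i,2).
At i = 14: i = 14, so g_{14} = 70 + 364 = 434.

434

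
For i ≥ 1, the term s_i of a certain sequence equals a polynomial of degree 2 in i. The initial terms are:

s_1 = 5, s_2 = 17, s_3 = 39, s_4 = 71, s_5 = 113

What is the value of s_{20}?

1943

1st diffs: 12, 22, 32, 42.
2nd diffs: 10, 10, 10 (constant).
Newton forward-difference form: s_i = 5 + 12·C(i-1,1) + 10·C(i-1,2).
At i = 20: i-1 = 19, so s_{20} = 5 + 228 + 1710 = 1943.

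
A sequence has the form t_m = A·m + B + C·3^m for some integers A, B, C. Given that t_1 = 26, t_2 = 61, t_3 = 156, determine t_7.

Plug in m = 1, 2, 3: A + B + 3C = 26; 2A + B + 9C = 61; 3A + B + 27C = 156.
Subtracting the first from the second: A + 6C = 35.
Subtracting the second from the third: A + 18C = 95.
Solving: C = 5, A = 5, then B = 6.
Therefore t_7 = 35 + 6 + 5·2187 = 10976.

10976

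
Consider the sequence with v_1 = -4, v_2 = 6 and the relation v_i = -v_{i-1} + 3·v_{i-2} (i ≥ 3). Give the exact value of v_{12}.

30006

Iterate the recurrence:
v_3 = -18;  v_4 = 36;  v_5 = -90;  v_6 = 198;  v_7 = -468;  v_8 = 1062;  v_9 = -2466;  v_{10} = 5652;  v_{11} = -13050;  v_{12} = 30006.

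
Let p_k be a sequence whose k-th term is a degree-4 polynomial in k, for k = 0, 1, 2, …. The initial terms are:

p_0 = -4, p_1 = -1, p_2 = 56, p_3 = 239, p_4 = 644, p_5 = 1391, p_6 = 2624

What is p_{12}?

1st diffs: 3, 57, 183, 405, 747, 1233.
2nd diffs: 54, 126, 222, 342, 486.
3rd diffs: 72, 96, 120, 144.
4th diffs: 24, 24, 24 (constant).
Newton forward-difference form: p_k = -4 + 3·C(k,1) + 54·C(k,2) + 72·C(k,3) + 24·C(k,4).
At k = 12: k = 12, so p_{12} = -4 + 36 + 3564 + 15840 + 11880 = 31316.

31316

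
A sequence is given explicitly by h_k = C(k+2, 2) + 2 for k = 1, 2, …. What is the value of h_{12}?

93

C(14, 2) = 91, so h_{12} = 93.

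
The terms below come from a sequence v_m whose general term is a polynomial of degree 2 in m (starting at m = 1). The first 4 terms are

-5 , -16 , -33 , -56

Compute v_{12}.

-456

1st diffs: -11, -17, -23.
2nd diffs: -6, -6 (constant).
Newton forward-difference form: v_m = -5 + (-11)·C(m-1,1) + (-6)·C(m-1,2).
At m = 12: m-1 = 11, so v_{12} = -5 - 121 - 330 = -456.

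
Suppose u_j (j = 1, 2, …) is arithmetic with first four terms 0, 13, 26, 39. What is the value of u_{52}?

663

Common difference d = 13.
u_j = 0 + (j - 1)·13.
u_{52} = 0 + 51·13 = 663.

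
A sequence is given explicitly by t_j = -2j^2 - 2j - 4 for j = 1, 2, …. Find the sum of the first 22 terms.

Over j = 1..22: Σj = 253, Σj² = 3795.
Total = (-2)·3795 + (-2)·253 + (-4)·22 = -8184.

-8184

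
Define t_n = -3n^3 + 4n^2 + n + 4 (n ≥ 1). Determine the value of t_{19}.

t_{19} = -3·19^3 + 4·19^2 + 1·19 + 4 = -19110.

-19110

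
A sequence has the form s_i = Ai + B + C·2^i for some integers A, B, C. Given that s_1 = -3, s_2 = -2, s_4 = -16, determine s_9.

The three given values yield: A + B + 2C = -3; 2A + B + 4C = -2; 4A + B + 16C = -16.
Subtracting the first from the second: A + 2C = 1.
Subtracting the second from the third: 2A + 12C = -14.
Solving: C = -2, A = 5, then B = -4.
Hence s_9 = 5·9 + (-4) + (-2)·512 = -983.

-983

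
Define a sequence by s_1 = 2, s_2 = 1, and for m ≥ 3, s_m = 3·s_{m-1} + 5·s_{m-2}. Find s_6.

s_3 = 13, s_4 = 44, s_5 = 197, s_6 = 811.

811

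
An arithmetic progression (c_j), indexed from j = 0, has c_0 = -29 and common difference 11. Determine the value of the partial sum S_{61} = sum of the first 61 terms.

18361

c_j = -29 + (j - 0)·11.
c_{60} = 631; S = 61·(-29 + 631)/2 = 18361.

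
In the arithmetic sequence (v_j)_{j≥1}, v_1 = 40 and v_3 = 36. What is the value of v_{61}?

Common difference d = (36 - 40) / (3 - 1) = -2.
v_j = 40 + (j - 1)·(-2).
v_{61} = 40 + 60·(-2) = -80.

-80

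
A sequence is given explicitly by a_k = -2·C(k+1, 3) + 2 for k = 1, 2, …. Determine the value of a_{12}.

-570

C(13, 3) = 286, so a_{12} = -570.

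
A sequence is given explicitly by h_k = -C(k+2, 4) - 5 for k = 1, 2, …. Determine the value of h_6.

C(8, 4) = 70, so h_6 = -75.

-75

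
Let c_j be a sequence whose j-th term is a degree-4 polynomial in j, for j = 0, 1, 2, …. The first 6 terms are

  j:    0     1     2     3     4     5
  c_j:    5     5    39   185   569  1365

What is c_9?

1st diffs: 0, 34, 146, 384, 796.
2nd diffs: 34, 112, 238, 412.
3rd diffs: 78, 126, 174.
4th diffs: 48, 48 (constant).
Newton forward-difference form: c_j = 5 + 34·C(j,2) + 78·C(j,3) + 48·C(j,4).
At j = 9: j = 9, so c_9 = 5 + 1224 + 6552 + 6048 = 13829.

13829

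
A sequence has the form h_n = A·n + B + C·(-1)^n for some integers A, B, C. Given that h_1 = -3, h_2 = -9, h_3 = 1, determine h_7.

At n = 1, 2, 3: A + B - C = -3; 2A + B + C = -9; 3A + B - C = 1.
Subtracting the first from the second: A + 2C = -6.
Subtracting the second from the third: A - 2C = 10.
Solving: C = -4, A = 2, then B = -9.
Hence h_7 = 2·7 + (-9) + (-4)·(-1) = 9.

9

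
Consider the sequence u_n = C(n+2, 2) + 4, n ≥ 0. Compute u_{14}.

C(16, 2) = 120, so u_{14} = 124.

124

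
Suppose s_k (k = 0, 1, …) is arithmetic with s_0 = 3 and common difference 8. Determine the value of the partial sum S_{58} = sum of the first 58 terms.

13398

s_k = 3 + (k - 0)·8.
s_{57} = 459; S = 58·(3 + 459)/2 = 13398.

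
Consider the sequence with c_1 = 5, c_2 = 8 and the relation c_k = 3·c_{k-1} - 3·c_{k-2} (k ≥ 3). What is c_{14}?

5832

Applying the relation repeatedly:
c_3 = 9, c_4 = 3, c_5 = -18, …, c_{11} = 486, c_{12} = 1701, c_{13} = 3645, c_{14} = 5832.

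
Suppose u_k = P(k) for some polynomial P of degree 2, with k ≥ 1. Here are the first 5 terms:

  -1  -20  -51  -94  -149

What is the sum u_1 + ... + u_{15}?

1st diffs: -19, -31, -43, -55.
2nd diffs: -12, -12, -12 (constant).
Newton forward-difference form: u_k = -1 + (-19)·C(k-1,1) + (-12)·C(k-1,2).
Continuing: …, -216, -295, -386, -489, …, u_{15} = -1359.
Summing k = 1..15 (15 terms) gives -7470.

-7470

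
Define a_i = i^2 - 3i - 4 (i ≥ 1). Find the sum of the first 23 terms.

Over i = 1..23: Σi = 276, Σi² = 4324.
Total = (1)·4324 + (-3)·276 + (-4)·23 = 3404.

3404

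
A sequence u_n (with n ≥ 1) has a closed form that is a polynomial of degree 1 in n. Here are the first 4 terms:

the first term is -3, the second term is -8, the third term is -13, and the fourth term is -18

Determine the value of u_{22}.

-108

1st diffs: -5, -5, -5 (constant).
So u_n = -5n + 2.
Evaluating at n = 22 gives u_{22} = -108.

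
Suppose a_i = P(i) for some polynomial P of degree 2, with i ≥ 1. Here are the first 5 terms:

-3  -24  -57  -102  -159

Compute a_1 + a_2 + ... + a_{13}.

1st diffs: -21, -33, -45, -57.
2nd diffs: -12, -12, -12 (constant).
Newton forward-difference form: a_i = -3 + (-21)·C(i-1,1) + (-12)·C(i-1,2).
Continuing: …, -228, -309, -402, -507, …, a_{13} = -1047.
Summing i = 1..13 (13 terms) gives -5109.

-5109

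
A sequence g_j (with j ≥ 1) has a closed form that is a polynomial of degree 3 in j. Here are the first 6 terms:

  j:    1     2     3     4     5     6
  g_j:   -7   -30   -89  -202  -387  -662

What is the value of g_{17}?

-14775

1st diffs: -23, -59, -113, -185, -275.
2nd diffs: -36, -54, -72, -90.
3rd diffs: -18, -18, -18 (constant).
Newton forward-difference form: g_j = -7 + (-23)·C(j-1,1) + (-36)·C(j-1,2) + (-18)·C(j-1,3).
At j = 17: j-1 = 16, so g_{17} = -7 - 368 - 4320 - 10080 = -14775.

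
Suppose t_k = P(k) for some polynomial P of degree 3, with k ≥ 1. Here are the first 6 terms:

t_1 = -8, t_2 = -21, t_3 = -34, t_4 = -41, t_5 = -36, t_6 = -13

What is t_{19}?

4654

1st diffs: -13, -13, -7, 5, 23.
2nd diffs: 0, 6, 12, 18.
3rd diffs: 6, 6, 6 (constant).
Newton forward-difference form: t_k = -8 + (-13)·C(k-1,1) + 6·C(k-1,3).
At k = 19: k-1 = 18, so t_{19} = -8 - 234 + 4896 = 4654.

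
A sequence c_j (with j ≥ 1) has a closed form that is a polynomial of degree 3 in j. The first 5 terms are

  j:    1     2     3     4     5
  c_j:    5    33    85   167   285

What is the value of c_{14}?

1st diffs: 28, 52, 82, 118.
2nd diffs: 24, 30, 36.
3rd diffs: 6, 6 (constant).
Newton forward-difference form: c_j = 5 + 28·C(j-1,1) + 24·C(j-1,2) + 6·C(j-1,3).
At j = 14: j-1 = 13, so c_{14} = 5 + 364 + 1872 + 1716 = 3957.

3957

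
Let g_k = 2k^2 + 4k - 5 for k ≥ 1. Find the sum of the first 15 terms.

2885

Over k = 1..15: Σk = 120, Σk² = 1240.
Total = (2)·1240 + (4)·120 + (-5)·15 = 2885.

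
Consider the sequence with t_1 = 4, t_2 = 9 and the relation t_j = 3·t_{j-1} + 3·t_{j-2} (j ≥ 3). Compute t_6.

Step forward from the initial values:
t_3 = 39  t_4 = 144  t_5 = 549  t_6 = 2079.

2079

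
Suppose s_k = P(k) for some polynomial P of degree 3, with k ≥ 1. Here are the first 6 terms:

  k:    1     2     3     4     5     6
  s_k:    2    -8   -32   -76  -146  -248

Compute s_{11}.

1st diffs: -10, -24, -44, -70, -102.
2nd diffs: -14, -20, -26, -32.
3rd diffs: -6, -6, -6 (constant).
So s_k = -k^3 - k^2 + 4.
Evaluating at k = 11 gives s_{11} = -1448.

-1448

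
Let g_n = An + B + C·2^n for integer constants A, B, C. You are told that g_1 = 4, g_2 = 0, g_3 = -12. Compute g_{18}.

The three given values yield: A + B + 2C = 4; 2A + B + 4C = 0; 3A + B + 8C = -12.
Subtracting the first from the second: A + 2C = -4.
Subtracting the second from the third: A + 4C = -12.
Solving: C = -4, A = 4, then B = 8.
So g_n = 4·n + 8 + (-4)·2^n; at n=18 this is -1048496.

-1048496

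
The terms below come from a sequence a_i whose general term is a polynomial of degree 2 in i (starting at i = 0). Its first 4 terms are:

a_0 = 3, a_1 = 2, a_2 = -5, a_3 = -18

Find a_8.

-173

1st diffs: -1, -7, -13.
2nd diffs: -6, -6 (constant).
Newton forward-difference form: a_i = 3 + (-1)·C(i,1) + (-6)·C(i,2).
At i = 8: i = 8, so a_8 = 3 - 8 - 168 = -173.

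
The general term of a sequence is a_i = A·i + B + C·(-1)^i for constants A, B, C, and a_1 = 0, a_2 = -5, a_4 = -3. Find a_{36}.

At i = 1, 2, 4: A + B - C = 0; 2A + B + C = -5; 4A + B + C = -3.
Subtracting the first from the second: A + 2C = -5.
Subtracting the second from the third: 2A = 2.
Solving: C = -3, A = 1, then B = -4.
Therefore a_{36} = 36 + (-4) + (-3)·1 = 29.

29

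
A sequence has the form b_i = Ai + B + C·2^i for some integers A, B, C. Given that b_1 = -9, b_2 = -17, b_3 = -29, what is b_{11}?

At i = 1, 2, 3: A + B + 2C = -9; 2A + B + 4C = -17; 3A + B + 8C = -29.
Subtracting the first from the second: A + 2C = -8.
Subtracting the second from the third: A + 4C = -12.
Solving: C = -2, A = -4, then B = -1.
So b_i = -4·i + (-1) + (-2)·2^i; at i=11 this is -4141.

-4141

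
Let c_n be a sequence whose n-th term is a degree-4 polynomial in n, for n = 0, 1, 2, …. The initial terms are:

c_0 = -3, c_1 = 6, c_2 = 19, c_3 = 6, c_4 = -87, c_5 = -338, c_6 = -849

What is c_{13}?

-25314

1st diffs: 9, 13, -13, -93, -251, -511.
2nd diffs: 4, -26, -80, -158, -260.
3rd diffs: -30, -54, -78, -102.
4th diffs: -24, -24, -24 (constant).
Newton forward-difference form: c_n = -3 + 9·C(n,1) + 4·C(n,2) + (-30)·C(n,3) + (-24)·C(n,4).
At n = 13: n = 13, so c_{13} = -3 + 117 + 312 - 8580 - 17160 = -25314.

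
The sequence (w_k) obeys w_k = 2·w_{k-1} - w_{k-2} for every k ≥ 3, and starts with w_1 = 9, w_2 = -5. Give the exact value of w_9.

Step forward from the initial values:
w_3 = -19; w_4 = -33; w_5 = -47; w_6 = -61; w_7 = -75; w_8 = -89; w_9 = -103.
(Characteristic roots are 1 and 1.)

-103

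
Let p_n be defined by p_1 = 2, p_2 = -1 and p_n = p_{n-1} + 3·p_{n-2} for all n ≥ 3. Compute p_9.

365

Applying the relation repeatedly:
p_3 = 5;  p_4 = 2;  p_5 = 17;  p_6 = 23;  p_7 = 74;  p_8 = 143;  p_9 = 365.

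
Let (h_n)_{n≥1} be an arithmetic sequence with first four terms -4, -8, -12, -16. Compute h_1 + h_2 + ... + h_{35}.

-2520

Common difference d = -4.
h_n = -4 + (n - 1)·(-4).
h_{35} = -140; S = 35·(-4 + (-140))/2 = -2520.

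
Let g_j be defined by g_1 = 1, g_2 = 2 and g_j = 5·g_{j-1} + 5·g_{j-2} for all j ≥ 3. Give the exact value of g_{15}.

23621484375

Step forward from the initial values:
g_3 = 15; g_4 = 85; g_5 = 500; …; g_{12} = 117740625; g_{13} = 689265625; g_{14} = 4035031250; g_{15} = 23621484375.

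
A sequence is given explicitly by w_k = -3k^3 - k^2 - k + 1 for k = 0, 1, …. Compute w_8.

-1607

w_8 = -3·8^3 - 1·8^2 - 1·8 + 1 = -1607.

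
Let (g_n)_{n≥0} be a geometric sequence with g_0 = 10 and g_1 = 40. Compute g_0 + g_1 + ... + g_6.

54610

Common ratio r = 4.
g_n = 10·4^(n-0).
S = 10·(4^7 - 1)/(4 - 1) = 10·(16384 - 1)/(3) = 54610.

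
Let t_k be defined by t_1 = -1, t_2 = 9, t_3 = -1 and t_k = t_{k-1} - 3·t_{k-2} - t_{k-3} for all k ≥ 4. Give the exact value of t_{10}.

-871

Applying the relation repeatedly:
t_4 = -27, t_5 = -33, t_6 = 49, t_7 = 175, t_8 = 61, t_9 = -513, t_{10} = -871.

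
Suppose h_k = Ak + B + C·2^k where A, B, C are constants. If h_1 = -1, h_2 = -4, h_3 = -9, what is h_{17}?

-131087

The three given values yield: A + B + 2C = -1; 2A + B + 4C = -4; 3A + B + 8C = -9.
Subtracting the first from the second: A + 2C = -3.
Subtracting the second from the third: A + 4C = -5.
Solving: C = -1, A = -1, then B = 2.
Hence h_{17} = -1·17 + 2 + (-1)·131072 = -131087.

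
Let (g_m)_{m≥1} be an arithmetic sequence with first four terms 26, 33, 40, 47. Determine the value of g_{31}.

Common difference d = 7.
g_m = 26 + (m - 1)·7.
g_{31} = 26 + 30·7 = 236.

236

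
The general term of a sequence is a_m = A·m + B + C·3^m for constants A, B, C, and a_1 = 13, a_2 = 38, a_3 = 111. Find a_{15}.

57395643

Plug in m = 1, 2, 3: A + B + 3C = 13; 2A + B + 9C = 38; 3A + B + 27C = 111.
Subtracting the first from the second: A + 6C = 25.
Subtracting the second from the third: A + 18C = 73.
Solving: C = 4, A = 1, then B = 0.
Hence a_{15} = 1·15 + 0 + 4·14348907 = 57395643.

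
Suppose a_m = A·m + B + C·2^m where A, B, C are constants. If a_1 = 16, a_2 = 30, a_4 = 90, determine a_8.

1074

At m = 1, 2, 4: A + B + 2C = 16; 2A + B + 4C = 30; 4A + B + 16C = 90.
Subtracting the first from the second: A + 2C = 14.
Subtracting the second from the third: 2A + 12C = 60.
Solving: C = 4, A = 6, then B = 2.
Therefore a_8 = 48 + 2 + 4·256 = 1074.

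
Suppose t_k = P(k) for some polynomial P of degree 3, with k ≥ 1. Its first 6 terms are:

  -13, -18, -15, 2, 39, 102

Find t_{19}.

1st diffs: -5, 3, 17, 37, 63.
2nd diffs: 8, 14, 20, 26.
3rd diffs: 6, 6, 6 (constant).
So t_k = k^3 - 2k^2 - 6k - 6.
Evaluating at k = 19 gives t_{19} = 6017.

6017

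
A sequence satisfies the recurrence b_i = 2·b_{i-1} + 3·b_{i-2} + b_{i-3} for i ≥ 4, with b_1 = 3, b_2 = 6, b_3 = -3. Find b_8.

891

Applying the relation repeatedly:
b_4 = 15; b_5 = 27; b_6 = 96; b_7 = 288; b_8 = 891.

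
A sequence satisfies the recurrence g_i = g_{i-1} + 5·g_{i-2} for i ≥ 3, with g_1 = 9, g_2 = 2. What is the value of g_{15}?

Iterate the recurrence:
g_3 = 47; g_4 = 57; g_5 = 292; …; g_{12} = 313837; g_{13} = 890097; g_{14} = 2459282; g_{15} = 6909767.

6909767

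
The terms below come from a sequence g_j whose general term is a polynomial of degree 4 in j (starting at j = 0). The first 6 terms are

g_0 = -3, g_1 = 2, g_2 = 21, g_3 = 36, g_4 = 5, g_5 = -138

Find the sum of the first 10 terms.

1st diffs: 5, 19, 15, -31, -143.
2nd diffs: 14, -4, -46, -112.
3rd diffs: -18, -42, -66.
4th diffs: -24, -24 (constant).
Newton forward-difference form: g_j = -3 + 5·C(j,1) + 14·C(j,2) + (-18)·C(j,3) + (-24)·C(j,4).
Continuing: -483, -1144, -2259, -3990.
Summing j = 0..9 (10 terms) gives -7953.

-7953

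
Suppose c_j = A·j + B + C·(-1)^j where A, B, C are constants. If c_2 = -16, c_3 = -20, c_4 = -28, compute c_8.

At j = 2, 3, 4: 2A + B + C = -16; 3A + B - C = -20; 4A + B + C = -28.
Subtracting the first from the second: A - 2C = -4.
Subtracting the second from the third: A + 2C = -8.
Solving: C = -1, A = -6, then B = -3.
Hence c_8 = -6·8 + (-3) + (-1)·1 = -52.

-52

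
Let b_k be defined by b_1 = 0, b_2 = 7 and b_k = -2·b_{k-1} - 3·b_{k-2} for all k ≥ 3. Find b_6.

Compute successive terms:
b_3 = -14  b_4 = 7  b_5 = 28  b_6 = -77.

-77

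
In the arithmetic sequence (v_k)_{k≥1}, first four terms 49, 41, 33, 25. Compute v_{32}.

-199

Common difference d = -8.
v_k = 49 + (k - 1)·(-8).
v_{32} = 49 + 31·(-8) = -199.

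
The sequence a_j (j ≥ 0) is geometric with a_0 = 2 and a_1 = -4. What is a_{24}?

33554432

Common ratio r = -2.
a_j = 2·(-2)^(j-0).
a_{24} = 2·(-2)^24 = 33554432.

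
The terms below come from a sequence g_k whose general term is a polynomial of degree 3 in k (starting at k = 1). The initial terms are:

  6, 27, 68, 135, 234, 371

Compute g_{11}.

1st diffs: 21, 41, 67, 99, 137.
2nd diffs: 20, 26, 32, 38.
3rd diffs: 6, 6, 6 (constant).
Newton forward-difference form: g_k = 6 + 21·C(k-1,1) + 20·C(k-1,2) + 6·C(k-1,3).
At k = 11: k-1 = 10, so g_{11} = 6 + 210 + 900 + 720 = 1836.

1836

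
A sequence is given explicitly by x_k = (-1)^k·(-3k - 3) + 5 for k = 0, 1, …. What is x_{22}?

-64

(-1)^22 = 1; -3k - 3 at k=22 is -69; so x_{22} = -64.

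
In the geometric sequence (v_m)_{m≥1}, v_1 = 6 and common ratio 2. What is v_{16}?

196608

v_m = 6·2^(m-1).
v_{16} = 6·2^15 = 196608.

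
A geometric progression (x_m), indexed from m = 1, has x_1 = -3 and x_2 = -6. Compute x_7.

-192

Common ratio r = 2.
x_m = (-3)·2^(m-1).
x_7 = (-3)·2^6 = -192.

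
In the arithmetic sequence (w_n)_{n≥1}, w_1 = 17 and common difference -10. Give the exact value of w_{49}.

-463

w_n = 17 + (n - 1)·(-10).
w_{49} = 17 + 48·(-10) = -463.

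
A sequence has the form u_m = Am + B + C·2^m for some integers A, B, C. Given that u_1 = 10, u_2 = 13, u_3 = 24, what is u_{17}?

524210

At m = 1, 2, 3: A + B + 2C = 10; 2A + B + 4C = 13; 3A + B + 8C = 24.
Subtracting the first from the second: A + 2C = 3.
Subtracting the second from the third: A + 4C = 11.
Solving: C = 4, A = -5, then B = 7.
Therefore u_{17} = -85 + 7 + 4·131072 = 524210.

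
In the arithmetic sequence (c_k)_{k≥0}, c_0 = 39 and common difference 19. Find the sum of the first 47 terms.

c_k = 39 + (k - 0)·19.
c_{46} = 913; S = 47·(39 + 913)/2 = 22372.

22372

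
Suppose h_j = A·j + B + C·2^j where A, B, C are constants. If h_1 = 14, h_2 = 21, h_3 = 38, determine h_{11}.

The three given values yield: A + B + 2C = 14; 2A + B + 4C = 21; 3A + B + 8C = 38.
Subtracting the first from the second: A + 2C = 7.
Subtracting the second from the third: A + 4C = 17.
Solving: C = 5, A = -3, then B = 7.
Hence h_{11} = -3·11 + 7 + 5·2048 = 10214.

10214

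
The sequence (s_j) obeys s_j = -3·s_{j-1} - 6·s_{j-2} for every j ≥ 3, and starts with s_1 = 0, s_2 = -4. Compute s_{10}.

s_3 = 12, s_4 = -12, s_5 = -36, s_6 = 180, s_7 = -324, s_8 = -108, s_9 = 2268, s_{10} = -6156.

-6156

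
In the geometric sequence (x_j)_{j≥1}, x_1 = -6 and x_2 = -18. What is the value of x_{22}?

-62762119218

Common ratio r = 3.
x_j = (-6)·3^(j-1).
x_{22} = (-6)·3^21 = -62762119218.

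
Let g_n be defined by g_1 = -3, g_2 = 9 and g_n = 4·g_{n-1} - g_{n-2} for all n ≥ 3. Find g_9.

106509

g_3 = 39, g_4 = 147, g_5 = 549, g_6 = 2049, g_7 = 7647, g_8 = 28539, g_9 = 106509.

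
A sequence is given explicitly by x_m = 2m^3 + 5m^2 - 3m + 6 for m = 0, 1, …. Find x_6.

x_6 = 2·6^3 + 5·6^2 - 3·6 + 6 = 600.

600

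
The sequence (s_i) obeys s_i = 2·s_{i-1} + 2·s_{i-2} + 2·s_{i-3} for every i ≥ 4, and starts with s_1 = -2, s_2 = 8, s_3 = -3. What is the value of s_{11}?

Step forward from the initial values:
s_4 = 6; s_5 = 22; s_6 = 50; s_7 = 156; s_8 = 456; s_9 = 1324; s_{10} = 3872; s_{11} = 11304.

11304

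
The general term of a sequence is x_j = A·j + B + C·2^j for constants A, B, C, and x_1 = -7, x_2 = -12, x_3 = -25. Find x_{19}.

-2097097

The three given values yield: A + B + 2C = -7; 2A + B + 4C = -12; 3A + B + 8C = -25.
Subtracting the first from the second: A + 2C = -5.
Subtracting the second from the third: A + 4C = -13.
Solving: C = -4, A = 3, then B = -2.
Hence x_{19} = 3·19 + (-2) + (-4)·524288 = -2097097.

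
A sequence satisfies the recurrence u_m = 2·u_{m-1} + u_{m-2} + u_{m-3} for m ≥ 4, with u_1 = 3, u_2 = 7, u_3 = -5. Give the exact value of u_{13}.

51

Compute successive terms:
u_4 = 0, u_5 = 2, u_6 = -1, u_7 = 0, u_8 = 1, u_9 = 1, u_{10} = 3, u_{11} = 8, u_{12} = 20, u_{13} = 51.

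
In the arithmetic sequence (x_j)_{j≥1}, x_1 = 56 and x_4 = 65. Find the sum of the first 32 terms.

3280

Common difference d = (65 - 56) / (4 - 1) = 3.
x_j = 56 + (j - 1)·3.
x_{32} = 149; S = 32·(56 + 149)/2 = 3280.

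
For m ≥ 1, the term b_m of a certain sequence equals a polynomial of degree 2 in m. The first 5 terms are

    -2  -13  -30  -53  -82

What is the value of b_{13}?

1st diffs: -11, -17, -23, -29.
2nd diffs: -6, -6, -6 (constant).
Newton forward-difference form: b_m = -2 + (-11)·C(m-1,1) + (-6)·C(m-1,2).
At m = 13: m-1 = 12, so b_{13} = -2 - 132 - 396 = -530.

-530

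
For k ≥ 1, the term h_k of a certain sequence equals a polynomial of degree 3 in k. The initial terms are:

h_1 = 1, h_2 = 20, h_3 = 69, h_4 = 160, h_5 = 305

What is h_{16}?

1st diffs: 19, 49, 91, 145.
2nd diffs: 30, 42, 54.
3rd diffs: 12, 12 (constant).
Newton forward-difference form: h_k = 1 + 19·C(k-1,1) + 30·C(k-1,2) + 12·C(k-1,3).
At k = 16: k-1 = 15, so h_{16} = 1 + 285 + 3150 + 5460 = 8896.

8896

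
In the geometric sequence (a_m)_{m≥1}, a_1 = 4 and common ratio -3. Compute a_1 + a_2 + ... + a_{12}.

-531440

a_m = 4·(-3)^(m-1).
S = 4·((-3)^12 - 1)/(-3 - 1) = 4·(531441 - 1)/(-4) = -531440.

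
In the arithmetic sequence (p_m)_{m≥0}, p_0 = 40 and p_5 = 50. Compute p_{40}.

Common difference d = (50 - 40) / (5 - 0) = 2.
p_m = 40 + (m - 0)·2.
p_{40} = 40 + 40·2 = 120.

120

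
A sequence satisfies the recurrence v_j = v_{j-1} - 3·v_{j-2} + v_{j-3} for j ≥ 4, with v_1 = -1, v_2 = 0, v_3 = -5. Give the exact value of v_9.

Compute successive terms:
v_4 = -6, v_5 = 9, v_6 = 22, v_7 = -11, v_8 = -68, v_9 = -13.

-13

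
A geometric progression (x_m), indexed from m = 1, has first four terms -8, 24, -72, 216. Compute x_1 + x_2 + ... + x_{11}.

-354296

Common ratio r = -3.
x_m = (-8)·(-3)^(m-1).
S = (-8)·((-3)^11 - 1)/(-3 - 1) = (-8)·(-177147 - 1)/(-4) = -354296.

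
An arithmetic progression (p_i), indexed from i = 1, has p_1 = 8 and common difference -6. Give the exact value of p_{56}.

p_i = 8 + (i - 1)·(-6).
p_{56} = 8 + 55·(-6) = -322.

-322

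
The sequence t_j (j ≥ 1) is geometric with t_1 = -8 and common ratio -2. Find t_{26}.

268435456

t_j = (-8)·(-2)^(j-1).
t_{26} = (-8)·(-2)^25 = 268435456.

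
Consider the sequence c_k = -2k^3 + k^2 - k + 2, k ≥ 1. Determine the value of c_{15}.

c_{15} = -2·15^3 + 1·15^2 - 1·15 + 2 = -6538.

-6538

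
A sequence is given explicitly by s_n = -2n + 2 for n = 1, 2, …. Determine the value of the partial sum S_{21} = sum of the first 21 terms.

-420

Over n = 1..21: Σn = 231.
Total = (-2)·231 + (2)·21 = -420.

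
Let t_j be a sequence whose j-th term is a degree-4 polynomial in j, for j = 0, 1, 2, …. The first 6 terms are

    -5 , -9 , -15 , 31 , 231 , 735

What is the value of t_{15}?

89815

1st diffs: -4, -6, 46, 200, 504.
2nd diffs: -2, 52, 154, 304.
3rd diffs: 54, 102, 150.
4th diffs: 48, 48 (constant).
So t_j = 2j^4 - 3j^3 - 6j^2 + 3j - 5.
Evaluating at j = 15 gives t_{15} = 89815.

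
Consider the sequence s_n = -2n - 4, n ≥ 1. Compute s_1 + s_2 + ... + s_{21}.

-546

Over n = 1..21: Σn = 231.
Total = (-2)·231 + (-4)·21 = -546.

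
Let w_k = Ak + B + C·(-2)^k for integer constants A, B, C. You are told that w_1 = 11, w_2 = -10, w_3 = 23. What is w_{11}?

6119

The three given values yield: A + B - 2C = 11; 2A + B + 4C = -10; 3A + B - 8C = 23.
Subtracting the first from the second: A + 6C = -21.
Subtracting the second from the third: A - 12C = 33.
Solving: C = -3, A = -3, then B = 8.
Therefore w_{11} = -33 + 8 + (-3)·(-2048) = 6119.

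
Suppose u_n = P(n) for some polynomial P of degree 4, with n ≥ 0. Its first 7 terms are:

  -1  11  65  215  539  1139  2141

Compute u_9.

1st diffs: 12, 54, 150, 324, 600, 1002.
2nd diffs: 42, 96, 174, 276, 402.
3rd diffs: 54, 78, 102, 126.
4th diffs: 24, 24, 24 (constant).
Newton forward-difference form: u_n = -1 + 12·C(n,1) + 42·C(n,2) + 54·C(n,3) + 24·C(n,4).
At n = 9: n = 9, so u_9 = -1 + 108 + 1512 + 4536 + 3024 = 9179.

9179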